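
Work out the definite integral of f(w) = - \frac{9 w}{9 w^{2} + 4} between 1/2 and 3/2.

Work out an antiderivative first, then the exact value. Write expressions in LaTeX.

f matches the chain-rule pattern g'(h)*h' with inner function h(w) = \frac{3 w^{2}}{2} + \frac{2}{3}; substituting u = h(w) collapses the integral.
F(w) = - \frac{\log{\left(\frac{3 w^{2}}{2} + \frac{2}{3} \right)}}{2} is an antiderivative of f.
Check: d/dw[- \frac{\log{\left(\frac{3 w^{2}}{2} + \frac{2}{3} \right)}}{2}] = - \frac{9 w}{9 w^{2} + 4} = f(w).
F(3/2) = - \frac{\log{\left(\frac{97}{24} \right)}}{2}; F(1/2) = - \frac{\log{\left(\frac{25}{24} \right)}}{2}.
Integral = F(3/2) - F(1/2) = - \frac{\log{\left(\frac{97}{24} \right)}}{2} + \frac{\log{\left(\frac{25}{24} \right)}}{2}.

Antiderivative: F(w) = - \frac{\log{\left(\frac{3 w^{2}}{2} + \frac{2}{3} \right)}}{2}; value = - \frac{\log{\left(\frac{97}{24} \right)}}{2} + \frac{\log{\left(\frac{25}{24} \right)}}{2}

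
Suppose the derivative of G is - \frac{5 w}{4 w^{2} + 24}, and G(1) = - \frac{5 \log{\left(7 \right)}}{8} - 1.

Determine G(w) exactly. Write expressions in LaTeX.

G'(w) matches the chain-rule pattern g'(h)*h' with inner function h(w) = w^{2} + 6; substituting u = h(w) collapses the integral.
A general antiderivative is - \frac{5 \log{\left(w^{2} + 6 \right)}}{8} + C.
The condition gives C = - \frac{5 \log{\left(7 \right)}}{8} - 1 - (- \frac{5 \log{\left(7 \right)}}{8}) = -1.
So G(w) = - \frac{5 \log{\left(w^{2} + 6 \right)} + 8}{8}.
Check: d/dw[- \frac{5 \log{\left(w^{2} + 6 \right)} + 8}{8}] = - \frac{5 w}{4 w^{2} + 24} = G'(w).

G(w) = - \frac{5 \log{\left(w^{2} + 6 \right)} + 8}{8}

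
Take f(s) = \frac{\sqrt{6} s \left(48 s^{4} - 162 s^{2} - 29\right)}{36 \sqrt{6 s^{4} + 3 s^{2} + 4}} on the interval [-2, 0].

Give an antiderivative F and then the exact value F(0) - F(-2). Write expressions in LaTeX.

Recognize the product-rule pattern: f = u'v + uv' with u = - \sqrt{s^{4} + \frac{s^{2}}{2} + \frac{2}{3}}, v = \frac{5}{2} - \frac{s^{2}}{3}, so integration by parts undoes it.
F(s) = \frac{\sqrt{6} \left(2 s^{2} \sqrt{6 s^{4} + 3 s^{2} + 4} - 15 \sqrt{6 s^{4} + 3 s^{2} + 4}\right)}{36} is an antiderivative of f.
Check: d/ds[\frac{\sqrt{6} \left(2 s^{2} \sqrt{6 s^{4} + 3 s^{2} + 4} - 15 \sqrt{6 s^{4} + 3 s^{2} + 4}\right)}{36}] = \frac{48 \sqrt{6} s^{5} - 162 \sqrt{6} s^{3} - 29 \sqrt{6} s}{36 \sqrt{6 s^{4} + 3 s^{2} + 4}}, which equals f(s).
F(0) = - \frac{5 \sqrt{6}}{6}; F(-2) = - \frac{7 \sqrt{42}}{9}.
Integral = F(0) - F(-2) = - \frac{5 \sqrt{6}}{6} + \frac{7 \sqrt{42}}{9}.

Antiderivative: F(s) = \frac{\sqrt{6} \left(2 s^{2} \sqrt{6 s^{4} + 3 s^{2} + 4} - 15 \sqrt{6 s^{4} + 3 s^{2} + 4}\right)}{36}; value = - \frac{5 \sqrt{6}}{6} + \frac{7 \sqrt{42}}{9}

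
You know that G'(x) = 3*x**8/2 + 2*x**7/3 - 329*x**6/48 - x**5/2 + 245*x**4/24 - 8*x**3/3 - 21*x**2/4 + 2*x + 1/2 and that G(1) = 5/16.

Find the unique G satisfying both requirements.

G(x) = x*(x**2 - 2)**2*(8*x**4 + 4*x**3 - 15*x**2 + 12*x + 6)/48

Recognize the product-rule pattern: G'(x) = u'v + uv' with u = x**4/4 - x**2 + 1, v = 2*x**5/3 + x**4/3 - 5*x**3/4 + x**2 + x/2, so integration by parts undoes it.
A general antiderivative is (x**4/4 - x**2 + 1)*(2*x**5/3 + x**4/3 - 5*x**3/4 + x**2 + x/2) + C.
The condition gives C = 5/16 - (5/16) = 0.
So G(x) = x*(x**2 - 2)**2*(8*x**4 + 4*x**3 - 15*x**2 + 12*x + 6)/48.
Check: d/dx[x*(x**2 - 2)**2*(8*x**4 + 4*x**3 - 15*x**2 + 12*x + 6)/48] = 3*x**8/2 + 2*x**7/3 - 329*x**6/48 - x**5/2 + 245*x**4/24 - 8*x**3/3 - 21*x**2/4 + 2*x + 1/2 = G'(x).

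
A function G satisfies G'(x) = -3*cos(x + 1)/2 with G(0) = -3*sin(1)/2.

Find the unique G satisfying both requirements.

G(x) = -3*sin(x + 1)/2

Check a candidate G(x) by differentiating: d/dx[G] must match the given G'(x).
A general antiderivative is -3*sin(x + 1)/2 + C.
The condition gives C = -3*sin(1)/2 - (-3*sin(1)/2) = 0.
So G(x) = -3*sin(x + 1)/2.
Check: d/dx[-3*sin(x + 1)/2] = -3*cos(x + 1)/2 = G'(x).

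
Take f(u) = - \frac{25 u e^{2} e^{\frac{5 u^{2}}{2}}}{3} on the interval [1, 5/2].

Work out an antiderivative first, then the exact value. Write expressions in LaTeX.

Antiderivative: F(u) = - \frac{5 e^{\frac{5 u^{2}}{2} + 2}}{3}; value = - \frac{5 e^{\frac{141}{8}}}{3} + \frac{5 e^{\frac{9}{2}}}{3}

f matches the chain-rule pattern g'(h)*h' with inner function h(u) = \frac{5 u^{2}}{2} + 2; substituting w = h(u) collapses the integral.
F(u) = - \frac{5 e^{\frac{5 u^{2}}{2} + 2}}{3} is an antiderivative of f.
Check: d/du[- \frac{5 e^{\frac{5 u^{2}}{2} + 2}}{3}] = - \frac{25 u e^{2} e^{\frac{5 u^{2}}{2}}}{3} = f(u).
F(5/2) = - \frac{5 e^{\frac{141}{8}}}{3}; F(1) = - \frac{5 e^{\frac{9}{2}}}{3}.
Integral = F(5/2) - F(1) = - \frac{5 e^{\frac{141}{8}}}{3} + \frac{5 e^{\frac{9}{2}}}{3}.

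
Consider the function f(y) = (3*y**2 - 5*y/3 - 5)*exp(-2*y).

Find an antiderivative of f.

An antiderivative is F(y) = (-9*y**2 - 4*y + 13)*exp(-2*y)/6.

f has the shape u'v + uv' for u = -3*y**2/2 - 2*y/3 + 13/6 and v = exp(-2*y) — it is the derivative of the product u*v.
Check: d/dy[(-9*y**2 - 4*y + 13)*exp(-2*y)/6] = (9*y**2 - 5*y - 15)*exp(-2*y)/3, which equals f(y).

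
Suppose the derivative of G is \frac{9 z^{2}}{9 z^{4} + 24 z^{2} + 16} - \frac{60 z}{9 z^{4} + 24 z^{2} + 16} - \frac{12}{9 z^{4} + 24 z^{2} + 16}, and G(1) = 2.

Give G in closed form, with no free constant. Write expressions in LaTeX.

G(z) = \frac{3 z^{2} - 3 z + 14}{3 z^{2} + 4}

Recognize the product-rule pattern: G'(z) = u'v + uv' with u = \frac{1}{\frac{3 z^{2}}{2} + 2}, v = 5 - \frac{3 z}{2}, so integration by parts undoes it.
A general antiderivative is \frac{5 - \frac{3 z}{2}}{\frac{3 z^{2}}{2} + 2} + C.
The condition gives C = 2 - (1) = 1.
So G(z) = \frac{3 z^{2} - 3 z + 14}{3 z^{2} + 4}.
Check: d/dz[\frac{3 z^{2} - 3 z + 14}{3 z^{2} + 4}] = \frac{9 z^{2} - 60 z - 12}{9 z^{4} + 24 z^{2} + 16}, which equals G'(z).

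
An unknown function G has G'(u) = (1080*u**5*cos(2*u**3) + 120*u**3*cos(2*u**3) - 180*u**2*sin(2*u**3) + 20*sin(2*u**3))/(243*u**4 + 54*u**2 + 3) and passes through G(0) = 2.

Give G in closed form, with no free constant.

G(u) = 2*(27*u**2 + 10*u*sin(2*u**3) + 3)/(3*(9*u**2 + 1))

For G(u) to be correct, d/du[G] must agree with the stated G'(u) identically.
A general antiderivative is 20*u*sin(2*u**3)/(9*(3*u**2 + 1/3)) + C.
The condition gives C = 2 - (0) = 2.
So G(u) = 2*(27*u**2 + 10*u*sin(2*u**3) + 3)/(3*(9*u**2 + 1)).
Check: d/du[2*(27*u**2 + 10*u*sin(2*u**3) + 3)/(3*(9*u**2 + 1))] = (1080*u**5*cos(2*u**3) + 120*u**3*cos(2*u**3) - 180*u**2*sin(2*u**3) + 20*sin(2*u**3))/(243*u**4 + 54*u**2 + 3) = G'(u).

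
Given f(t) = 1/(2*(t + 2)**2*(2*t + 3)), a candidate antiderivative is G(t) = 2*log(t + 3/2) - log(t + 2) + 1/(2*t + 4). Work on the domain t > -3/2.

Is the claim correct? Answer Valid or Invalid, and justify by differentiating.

d/dt[G] = (4*t**2 + 16*t + 17)/(4*t**3 + 22*t**2 + 40*t + 24)
d/dt[G] - f(t) = 2/(2*t + 3) != 0.

Invalid: d/dt[G] - f = 2/(2*t + 3), which is not 0.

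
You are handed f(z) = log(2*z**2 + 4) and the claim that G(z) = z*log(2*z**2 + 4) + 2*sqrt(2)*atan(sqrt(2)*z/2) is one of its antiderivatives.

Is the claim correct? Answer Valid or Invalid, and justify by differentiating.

Invalid: d/dz[G] - f = 2, which is not 0.

d/dz[G] = log(z**2 + 2) + log(2) + 2
d/dz[G] - f(z) = 2 != 0.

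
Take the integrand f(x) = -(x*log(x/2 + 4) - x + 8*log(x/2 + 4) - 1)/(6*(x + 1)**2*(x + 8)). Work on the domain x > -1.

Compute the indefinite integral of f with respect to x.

F(x) = log(x/2 + 4)/(6*(x + 1)) + C

Recognize the product-rule pattern: f = u'v + uv' with u = 1/(2*(3*x + 3)), v = log(x/2 + 4), so integration by parts undoes it.
Check: d/dx[log(x/2 + 4)/(6*(x + 1))] = (-x*log(x/2 + 4) + x - 8*log(x/2 + 4) + 1)/(6*x**3 + 60*x**2 + 102*x + 48), which equals f(x).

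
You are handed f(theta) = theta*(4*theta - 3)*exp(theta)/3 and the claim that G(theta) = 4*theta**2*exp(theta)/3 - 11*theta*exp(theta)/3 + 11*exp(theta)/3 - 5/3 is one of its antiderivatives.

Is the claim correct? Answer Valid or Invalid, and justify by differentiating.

Valid - differentiating G returns exactly f.

d/dtheta[G] = 4*theta**2*exp(theta)/3 - theta*exp(theta)
This equals f(theta) exactly, so the claim holds.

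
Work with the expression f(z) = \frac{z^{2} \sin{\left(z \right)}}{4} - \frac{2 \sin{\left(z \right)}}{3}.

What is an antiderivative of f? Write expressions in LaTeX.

The integrand splits into summands that can be handled one at a time.
Check: d/dz[- \frac{z^{2} \cos{\left(z \right)}}{4} + \frac{z \sin{\left(z \right)}}{2} + \frac{7 \cos{\left(z \right)}}{6}] = \frac{z^{2} \sin{\left(z \right)}}{4} - \frac{2 \sin{\left(z \right)}}{3} = f(z).

An antiderivative is F(z) = - \frac{z^{2} \cos{\left(z \right)}}{4} + \frac{z \sin{\left(z \right)}}{2} + \frac{7 \cos{\left(z \right)}}{6}.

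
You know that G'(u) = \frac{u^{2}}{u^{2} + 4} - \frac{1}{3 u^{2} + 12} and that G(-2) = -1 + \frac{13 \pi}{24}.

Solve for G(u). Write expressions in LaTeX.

Integrate term by term and add the pieces.
A general antiderivative is u - \frac{13 \operatorname{atan}{\left(\frac{u}{2} \right)}}{6} + C.
The condition gives C = -1 + \frac{13 \pi}{24} - (-2 + \frac{13 \pi}{24}) = 1.
So G(u) = u - \frac{13 \operatorname{atan}{\left(\frac{u}{2} \right)}}{6} + 1.
Check: d/du[u - \frac{13 \operatorname{atan}{\left(\frac{u}{2} \right)}}{6} + 1] = \frac{3 u^{2} - 1}{3 u^{2} + 12}, which equals G'(u).

G(u) = u - \frac{13 \operatorname{atan}{\left(\frac{u}{2} \right)}}{6} + 1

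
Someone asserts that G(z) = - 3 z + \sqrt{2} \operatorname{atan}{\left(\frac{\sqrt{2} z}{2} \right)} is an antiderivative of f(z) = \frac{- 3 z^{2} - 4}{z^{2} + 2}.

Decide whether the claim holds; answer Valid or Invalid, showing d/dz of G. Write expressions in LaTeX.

Valid - differentiating G returns exactly f.

d/dz[G] = \frac{- 3 z^{2} - 4}{z^{2} + 2}
This equals f(z) exactly, so the claim holds.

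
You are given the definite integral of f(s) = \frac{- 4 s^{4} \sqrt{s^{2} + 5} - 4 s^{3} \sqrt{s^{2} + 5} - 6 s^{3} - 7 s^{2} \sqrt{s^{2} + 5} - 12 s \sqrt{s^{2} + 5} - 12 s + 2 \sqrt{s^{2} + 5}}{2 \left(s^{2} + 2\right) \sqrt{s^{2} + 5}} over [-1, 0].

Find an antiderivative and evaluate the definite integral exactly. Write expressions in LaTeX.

A first test for any F(s): its s-derivative must equal f(s) identically.
F(s) = \frac{- 8 s^{3} - 12 s^{2} + 6 s - 36 \sqrt{s^{2} + 5} - 12 \log{\left(s^{2} + 2 \right)} + 9}{12} is an antiderivative of f.
Check: d/ds[\frac{- 8 s^{3} - 12 s^{2} + 6 s - 36 \sqrt{s^{2} + 5} - 12 \log{\left(s^{2} + 2 \right)} + 9}{12}] = \frac{- 4 s^{4} \sqrt{s^{2} + 5} - 4 s^{3} \sqrt{s^{2} + 5} - 6 s^{3} - 7 s^{2} \sqrt{s^{2} + 5} - 12 s \sqrt{s^{2} + 5} - 12 s + 2 \sqrt{s^{2} + 5}}{2 s^{2} \sqrt{s^{2} + 5} + 4 \sqrt{s^{2} + 5}}, which equals f(s).
F(0) = - 3 \sqrt{5} - \log{\left(2 \right)} + \frac{3}{4}; F(-1) = - 3 \sqrt{6} - \log{\left(3 \right)} - \frac{1}{12}.
Integral = F(0) - F(-1) = - 3 \sqrt{5} - \log{\left(2 \right)} + \frac{5}{6} + \log{\left(3 \right)} + 3 \sqrt{6}.

Antiderivative: F(s) = \frac{- 8 s^{3} - 12 s^{2} + 6 s - 36 \sqrt{s^{2} + 5} - 12 \log{\left(s^{2} + 2 \right)} + 9}{12}; value = - 3 \sqrt{5} - \log{\left(2 \right)} + \frac{5}{6} + \log{\left(3 \right)} + 3 \sqrt{6}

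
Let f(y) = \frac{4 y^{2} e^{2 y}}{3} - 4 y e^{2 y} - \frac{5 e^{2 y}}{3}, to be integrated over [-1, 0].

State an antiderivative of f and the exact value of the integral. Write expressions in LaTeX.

Antiderivative: F(y) = \frac{\left(4 y^{2} - 16 y + 3\right) e^{2 y}}{6}; value = \frac{1}{2} - \frac{23}{6 e^{2}}

Recognize the product-rule pattern: f = u'v + uv' with u = \frac{2 y^{2}}{3} - \frac{8 y}{3} + \frac{1}{2}, v = e^{2 y}, so integration by parts undoes it.
F(y) = \frac{\left(4 y^{2} - 16 y + 3\right) e^{2 y}}{6} is an antiderivative of f.
Check: d/dy[\frac{\left(4 y^{2} - 16 y + 3\right) e^{2 y}}{6}] = \frac{4 y^{2} e^{2 y}}{3} - 4 y e^{2 y} - \frac{5 e^{2 y}}{3} = f(y).
F(0) = \frac{1}{2}; F(-1) = \frac{23}{6 e^{2}}.
Integral = F(0) - F(-1) = \frac{1}{2} - \frac{23}{6 e^{2}}.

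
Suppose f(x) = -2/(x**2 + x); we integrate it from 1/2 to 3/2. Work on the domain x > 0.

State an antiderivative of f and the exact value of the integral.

Antiderivative: F(x) = 2*(-log(x) + log(x + 1)); value = -4*log(3/2) - 2*log(2) + 2*log(5/2)

Factor the denominator (x*(x + 1)) and decompose: f = 2/(x + 1) - 2/x; each piece integrates to a log, atan, or power term.
F(x) = 2*(-log(x) + log(x + 1)) is an antiderivative of f.
Check: d/dx[2*(-log(x) + log(x + 1))] = -2/(x**2 + x) = f(x).
F(3/2) = -2*log(3/2) + 2*log(5/2); F(1/2) = 2*log(3/2) + 2*log(2).
Integral = F(3/2) - F(1/2) = -4*log(3/2) - 2*log(2) + 2*log(5/2).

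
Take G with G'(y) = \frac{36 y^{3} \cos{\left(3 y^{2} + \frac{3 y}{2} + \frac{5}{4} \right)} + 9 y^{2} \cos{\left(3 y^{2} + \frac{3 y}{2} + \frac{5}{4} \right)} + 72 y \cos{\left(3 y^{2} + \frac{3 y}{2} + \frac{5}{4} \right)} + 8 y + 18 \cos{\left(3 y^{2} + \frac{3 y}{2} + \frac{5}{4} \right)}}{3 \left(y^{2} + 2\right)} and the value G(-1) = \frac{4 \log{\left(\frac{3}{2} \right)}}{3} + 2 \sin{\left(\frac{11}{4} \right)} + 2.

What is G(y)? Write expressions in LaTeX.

G(y) = \frac{2 \left(2 \log{\left(\frac{y^{2}}{2} + 1 \right)} + 3 \sin{\left(3 y^{2} + \frac{3 y}{2} + \frac{5}{4} \right)} + 3\right)}{3}

For G(y) to be correct, d/dy[G] must agree with the stated G'(y) identically.
A general antiderivative is \frac{4 \log{\left(\frac{y^{2}}{2} + 1 \right)}}{3} + 2 \sin{\left(3 y^{2} + \frac{3 y}{2} + \frac{5}{4} \right)} + C.
The condition gives C = \frac{4 \log{\left(\frac{3}{2} \right)}}{3} + 2 \sin{\left(\frac{11}{4} \right)} + 2 - (\frac{4 \log{\left(\frac{3}{2} \right)}}{3} + 2 \sin{\left(\frac{11}{4} \right)}) = 2.
So G(y) = \frac{2 \left(2 \log{\left(\frac{y^{2}}{2} + 1 \right)} + 3 \sin{\left(3 y^{2} + \frac{3 y}{2} + \frac{5}{4} \right)} + 3\right)}{3}.
Check: d/dy[\frac{2 \left(2 \log{\left(\frac{y^{2}}{2} + 1 \right)} + 3 \sin{\left(3 y^{2} + \frac{3 y}{2} + \frac{5}{4} \right)} + 3\right)}{3}] = \frac{36 y^{3} \cos{\left(3 y^{2} + \frac{3 y}{2} + \frac{5}{4} \right)} + 9 y^{2} \cos{\left(3 y^{2} + \frac{3 y}{2} + \frac{5}{4} \right)} + 72 y \cos{\left(3 y^{2} + \frac{3 y}{2} + \frac{5}{4} \right)} + 8 y + 18 \cos{\left(3 y^{2} + \frac{3 y}{2} + \frac{5}{4} \right)}}{3 y^{2} + 6}, which equals G'(y).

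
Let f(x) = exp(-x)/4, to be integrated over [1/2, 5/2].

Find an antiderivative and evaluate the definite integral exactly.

Since d/dx undoes antidifferentiation here, F'(x) = f(x) is required of F(x).
F(x) = -exp(-x)/4 is an antiderivative of f.
Check: d/dx[-exp(-x)/4] = exp(-x)/4 = f(x).
F(5/2) = -exp(-5/2)/4; F(1/2) = -exp(-1/2)/4.
Integral = F(5/2) - F(1/2) = -exp(-5/2)/4 + exp(-1/2)/4.

Antiderivative: F(x) = -exp(-x)/4; value = -exp(-5/2)/4 + exp(-1/2)/4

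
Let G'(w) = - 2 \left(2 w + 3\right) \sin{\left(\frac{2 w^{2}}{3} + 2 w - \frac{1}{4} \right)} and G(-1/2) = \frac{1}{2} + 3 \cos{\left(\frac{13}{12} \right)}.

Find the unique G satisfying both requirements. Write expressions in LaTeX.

G(w) = \frac{6 \cos{\left(\frac{2 w^{2}}{3} + 2 w - \frac{1}{4} \right)} + 1}{2}

The substitution u = \frac{2 w^{2}}{3} + 2 w - \frac{1}{4} works: G'(w) is exactly (dG/du)*(du/dw) for that inner function.
A general antiderivative is 3 \cos{\left(\frac{2 w^{2}}{3} + 2 w - \frac{1}{4} \right)} + C.
The condition gives C = \frac{1}{2} + 3 \cos{\left(\frac{13}{12} \right)} - (3 \cos{\left(\frac{13}{12} \right)}) = \frac{1}{2}.
So G(w) = \frac{6 \cos{\left(\frac{2 w^{2}}{3} + 2 w - \frac{1}{4} \right)} + 1}{2}.
Check: d/dw[\frac{6 \cos{\left(\frac{2 w^{2}}{3} + 2 w - \frac{1}{4} \right)} + 1}{2}] = - 4 w \sin{\left(\frac{2 w^{2}}{3} + 2 w - \frac{1}{4} \right)} - 6 \sin{\left(\frac{2 w^{2}}{3} + 2 w - \frac{1}{4} \right)}, which equals G'(w).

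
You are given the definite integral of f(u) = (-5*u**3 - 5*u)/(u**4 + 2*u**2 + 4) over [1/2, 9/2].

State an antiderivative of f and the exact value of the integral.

Antiderivative: F(u) = -5*log(u**4 + 2*u**2 + 4)/4; value = -5*log(7273/16)/4 + 5*log(73/16)/4

The substitution w = u**4 + 2*u**2 + 4 works: f is exactly (dF/dw)*(dw/du) for that inner function.
F(u) = -5*log(u**4 + 2*u**2 + 4)/4 is an antiderivative of f.
Check: d/du[-5*log(u**4 + 2*u**2 + 4)/4] = (-5*u**3 - 5*u)/(u**4 + 2*u**2 + 4) = f(u).
F(9/2) = -5*log(7273/16)/4; F(1/2) = -5*log(73/16)/4.
Integral = F(9/2) - F(1/2) = -5*log(7273/16)/4 + 5*log(73/16)/4.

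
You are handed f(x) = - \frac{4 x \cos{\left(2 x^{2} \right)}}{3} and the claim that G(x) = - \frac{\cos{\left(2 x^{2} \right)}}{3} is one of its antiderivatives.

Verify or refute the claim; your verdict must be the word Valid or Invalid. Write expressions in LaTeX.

d/dx[G] = \frac{4 x \sin{\left(2 x^{2} \right)}}{3}
d/dx[G] - f(x) = \frac{4 x \sin{\left(2 x^{2} \right)}}{3} + \frac{4 x \cos{\left(2 x^{2} \right)}}{3} != 0.

Invalid: d/dx[G] - f = \frac{4 x \sin{\left(2 x^{2} \right)}}{3} + \frac{4 x \cos{\left(2 x^{2} \right)}}{3}, which is not 0.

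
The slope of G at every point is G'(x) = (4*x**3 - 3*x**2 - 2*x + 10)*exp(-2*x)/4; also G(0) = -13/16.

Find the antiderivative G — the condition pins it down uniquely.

G(x) = (-8*x**3 - 6*x**2 - 2*x + 8*exp(2*x) - 21)*exp(-2*x)/16

G'(x) has the shape u'v + uv' for u = -x**3/2 - 3*x**2/8 - x/8 - 21/16 and v = exp(-2*x) — it is the derivative of the product u*v.
A general antiderivative is (-8*x**3 - 6*x**2 - 2*x - 21)*exp(-2*x)/16 + C.
The condition gives C = -13/16 - (-21/16) = 1/2.
So G(x) = (-8*x**3 - 6*x**2 - 2*x + 8*exp(2*x) - 21)*exp(-2*x)/16.
Check: d/dx[(-8*x**3 - 6*x**2 - 2*x + 8*exp(2*x) - 21)*exp(-2*x)/16] = (4*x**3 - 3*x**2 - 2*x + 10)*exp(-2*x)/4 = G'(x).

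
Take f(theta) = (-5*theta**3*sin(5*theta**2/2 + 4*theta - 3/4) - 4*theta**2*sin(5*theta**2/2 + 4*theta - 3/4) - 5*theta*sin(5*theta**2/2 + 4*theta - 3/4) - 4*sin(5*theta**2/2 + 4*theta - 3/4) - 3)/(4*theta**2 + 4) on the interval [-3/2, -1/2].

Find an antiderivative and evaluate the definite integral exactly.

An antiderivative F(theta) passes only if d/dtheta[F] lands on f(theta) exactly.
F(theta) = cos(5*theta**2/2 + 4*theta - 3/4)/4 - 3*atan(theta)/4 is an antiderivative of f.
Check: d/dtheta[cos(5*theta**2/2 + 4*theta - 3/4)/4 - 3*atan(theta)/4] = (-5*theta**3*sin(5*theta**2/2 + 4*theta - 3/4) - 4*theta**2*sin(5*theta**2/2 + 4*theta - 3/4) - 5*theta*sin(5*theta**2/2 + 4*theta - 3/4) - 4*sin(5*theta**2/2 + 4*theta - 3/4) - 3)/(4*theta**2 + 4) = f(theta).
F(-1/2) = cos(17/8)/4 + 3*atan(1/2)/4; F(-3/2) = cos(9/8)/4 + 3*atan(3/2)/4.
Integral = F(-1/2) - F(-3/2) = -3*atan(3/2)/4 + cos(17/8)/4 - cos(9/8)/4 + 3*atan(1/2)/4.

Antiderivative: F(theta) = cos(5*theta**2/2 + 4*theta - 3/4)/4 - 3*atan(theta)/4; value = -3*atan(3/2)/4 + cos(17/8)/4 - cos(9/8)/4 + 3*atan(1/2)/4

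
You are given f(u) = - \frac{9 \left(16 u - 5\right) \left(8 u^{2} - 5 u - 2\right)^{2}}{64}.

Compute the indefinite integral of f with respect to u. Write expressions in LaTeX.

F(u) = - 3 \left(2 u^{2} - \frac{5 u}{4} - \frac{1}{2}\right)^{3} + C

The substitution w = 2 u^{2} - \frac{5 u}{4} - \frac{1}{2} works: f is exactly (dF/dw)*(dw/du) for that inner function.
Check: d/du[- 3 \left(2 u^{2} - \frac{5 u}{4} - \frac{1}{2}\right)^{3}] = - 144 u^{5} + 225 u^{4} - \frac{81 u^{3}}{2} - \frac{3195 u^{2}}{64} + \frac{81 u}{16} + \frac{45}{16}, which equals f(u).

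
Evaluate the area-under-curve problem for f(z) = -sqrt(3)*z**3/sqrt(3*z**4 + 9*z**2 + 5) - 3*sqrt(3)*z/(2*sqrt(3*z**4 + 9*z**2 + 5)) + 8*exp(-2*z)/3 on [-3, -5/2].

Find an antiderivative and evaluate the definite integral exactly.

Antiderivative: F(z) = -(sqrt(3)*sqrt(3*z**4 + 9*z**2 + 5)*exp(2*z) + 8)*exp(-2*z)/6; value = -4*exp(5)/3 - sqrt(8565)/24 + sqrt(987)/6 + 4*exp(6)/3

Integrate term by term and add the pieces.
F(z) = -(sqrt(3)*sqrt(3*z**4 + 9*z**2 + 5)*exp(2*z) + 8)*exp(-2*z)/6 is an antiderivative of f.
Check: d/dz[-(sqrt(3)*sqrt(3*z**4 + 9*z**2 + 5)*exp(2*z) + 8)*exp(-2*z)/6] = (-6*sqrt(3)*z**3*exp(2*z) - 9*sqrt(3)*z*exp(2*z) + 16*sqrt(3*z**4 + 9*z**2 + 5))*exp(-2*z)/(6*sqrt(3*z**4 + 9*z**2 + 5)), which equals f(z).
F(-5/2) = -4*exp(5)/3 - sqrt(8565)/24; F(-3) = -4*exp(6)/3 - sqrt(987)/6.
Integral = F(-5/2) - F(-3) = -4*exp(5)/3 - sqrt(8565)/24 + sqrt(987)/6 + 4*exp(6)/3.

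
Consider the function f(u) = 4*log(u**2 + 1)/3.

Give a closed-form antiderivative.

An antiderivative is F(u) = 4*u*log(u**2 + 1)/3 - 8*u/3 + 8*atan(u)/3.

Whatever form F(u) takes, F'(u) = f(u) is non-negotiable.
Check: d/du[4*u*log(u**2 + 1)/3 - 8*u/3 + 8*atan(u)/3] = 4*log(u**2 + 1)/3 = f(u).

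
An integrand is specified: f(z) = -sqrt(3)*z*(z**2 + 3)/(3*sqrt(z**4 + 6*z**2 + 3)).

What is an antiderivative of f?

An antiderivative is F(z) = -sqrt(z**4/3 + 2*z**2 + 1)/2.

The substitution u = z**4/3 + 2*z**2 + 1 works: f is exactly (dF/du)*(du/dz) for that inner function.
Check: d/dz[-sqrt(z**4/3 + 2*z**2 + 1)/2] = (-sqrt(3)*z**3 - 3*sqrt(3)*z)/(3*sqrt(z**4 + 6*z**2 + 3)), which equals f(z).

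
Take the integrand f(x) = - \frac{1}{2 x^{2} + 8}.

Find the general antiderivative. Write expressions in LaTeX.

F(x) = - \frac{\operatorname{atan}{\left(\frac{x}{2} \right)}}{4} + C

For F(x) to be correct the identity F'(x) - f(x) = 0 must hold.
Check: d/dx[- \frac{\operatorname{atan}{\left(\frac{x}{2} \right)}}{4}] = - \frac{1}{2 x^{2} + 8} = f(x).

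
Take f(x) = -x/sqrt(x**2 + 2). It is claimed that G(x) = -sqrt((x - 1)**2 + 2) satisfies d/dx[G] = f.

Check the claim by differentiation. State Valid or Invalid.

Invalid: d/dx[G] - f = (-x*sqrt(x**2 + 2) + x*sqrt(x**2 - 2*x + 3) + sqrt(x**2 + 2))/(sqrt(x**2 + 2)*sqrt(x**2 - 2*x + 3)), which is not 0.

d/dx[G] = (1 - x)/sqrt(x**2 - 2*x + 3)
d/dx[G] - f(x) = (-x*sqrt(x**2 + 2) + x*sqrt(x**2 - 2*x + 3) + sqrt(x**2 + 2))/(sqrt(x**2 + 2)*sqrt(x**2 - 2*x + 3)) != 0.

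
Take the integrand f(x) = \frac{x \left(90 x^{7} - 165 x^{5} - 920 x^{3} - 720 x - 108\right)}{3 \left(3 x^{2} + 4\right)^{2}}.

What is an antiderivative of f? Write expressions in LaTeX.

An antiderivative is F(x) = \frac{2 x^{5}}{3} - 5 x^{3} + \frac{3}{\frac{3 x^{2}}{2} + 2}.

Any candidate F(x) must reproduce f(x) exactly when differentiated.
Check: d/dx[\frac{2 x^{5}}{3} - 5 x^{3} + \frac{3}{\frac{3 x^{2}}{2} + 2}] = \frac{90 x^{8} - 165 x^{6} - 920 x^{4} - 720 x^{2} - 108 x}{27 x^{4} + 72 x^{2} + 48}, which equals f(x).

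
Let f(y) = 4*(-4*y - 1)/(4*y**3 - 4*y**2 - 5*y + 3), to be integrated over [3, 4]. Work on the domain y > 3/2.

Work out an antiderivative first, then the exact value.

Antiderivative: F(y) = 2*(-7*log(y - 3/2) + 5*log(y - 1/2) + 2*log(y + 1))/5; value = -24*log(5/2)/5 - 4*log(4)/5 + 14*log(3/2)/5 + 4*log(5)/5 + 2*log(7/2)

Factor the denominator ((y + 1)*(2*y - 3)*(2*y - 1)) and decompose: f = 4/(2*y - 1) - 28/(5*(2*y - 3)) + 4/(5*(y + 1)); each piece integrates to a log, atan, or power term.
F(y) = 2*(-7*log(y - 3/2) + 5*log(y - 1/2) + 2*log(y + 1))/5 is an antiderivative of f.
Check: d/dy[2*(-7*log(y - 3/2) + 5*log(y - 1/2) + 2*log(y + 1))/5] = (-16*y - 4)/(4*y**3 - 4*y**2 - 5*y + 3), which equals f(y).
F(4) = -14*log(5/2)/5 + 4*log(5)/5 + 2*log(7/2); F(3) = -14*log(3/2)/5 + 4*log(4)/5 + 2*log(5/2).
Integral = F(4) - F(3) = -24*log(5/2)/5 - 4*log(4)/5 + 14*log(3/2)/5 + 4*log(5)/5 + 2*log(7/2).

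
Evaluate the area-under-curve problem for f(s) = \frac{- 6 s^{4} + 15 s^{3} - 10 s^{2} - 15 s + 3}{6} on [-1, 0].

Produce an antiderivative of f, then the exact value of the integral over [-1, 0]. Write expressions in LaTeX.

A first test for any F(s): its s-derivative must equal f(s) identically.
F(s) = - \frac{s^{5}}{5} + \frac{5 s^{4}}{8} - \frac{5 s^{3}}{9} - \frac{5 s^{2}}{4} + \frac{s}{2} is an antiderivative of f.
Check: d/ds[- \frac{s^{5}}{5} + \frac{5 s^{4}}{8} - \frac{5 s^{3}}{9} - \frac{5 s^{2}}{4} + \frac{s}{2}] = - s^{4} + \frac{5 s^{3}}{2} - \frac{5 s^{2}}{3} - \frac{5 s}{2} + \frac{1}{2}, which equals f(s).
F(0) = 0; F(-1) = - \frac{133}{360}.
Integral = F(0) - F(-1) = \frac{133}{360}.

Antiderivative: F(s) = - \frac{s^{5}}{5} + \frac{5 s^{4}}{8} - \frac{5 s^{3}}{9} - \frac{5 s^{2}}{4} + \frac{s}{2}; value = \frac{133}{360}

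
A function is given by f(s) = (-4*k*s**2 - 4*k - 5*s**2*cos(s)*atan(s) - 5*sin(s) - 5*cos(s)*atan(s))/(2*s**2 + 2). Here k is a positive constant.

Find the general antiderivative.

F(s) = -(4*k*s + 5*sin(s)*atan(s))/2 + C

A candidate is checked by its d/ds: the result must match f(s).
Check: d/ds[-(4*k*s + 5*sin(s)*atan(s))/2] = (-4*k*s**2 - 4*k - 5*s**2*cos(s)*atan(s) - 5*sin(s) - 5*cos(s)*atan(s))/(2*s**2 + 2) = f(s).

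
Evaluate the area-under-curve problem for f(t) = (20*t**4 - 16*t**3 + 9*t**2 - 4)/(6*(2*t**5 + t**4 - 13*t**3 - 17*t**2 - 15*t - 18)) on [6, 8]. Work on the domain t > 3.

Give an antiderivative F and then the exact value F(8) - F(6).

Antiderivative: F(t) = 253*log(t - 3)/540 - 686*log(t + 3/2)/351 + 16*log(t + 2)/5 - 37*log(t**2 + 1)/1560 - 27*atan(t)/260; value = -16*log(8)/5 - 686*log(19/2)/351 - 253*log(3)/540 - 27*atan(8)/260 - 37*log(65)/1560 + 37*log(37)/1560 + 27*atan(6)/260 + 253*log(5)/540 + 686*log(15/2)/351 + 16*log(10)/5

Factor the denominator (6*(t - 3)*(t + 2)*(2*t + 3)*(t**2 + 1)) and decompose: f = -(37*t + 81)/(780*(t**2 + 1)) - 1372/(351*(2*t + 3)) + 16/(5*(t + 2)) + 253/(540*(t - 3)); each piece integrates to a log, atan, or power term.
F(t) = 253*log(t - 3)/540 - 686*log(t + 3/2)/351 + 16*log(t + 2)/5 - 37*log(t**2 + 1)/1560 - 27*atan(t)/260 is an antiderivative of f.
Check: d/dt[253*log(t - 3)/540 - 686*log(t + 3/2)/351 + 16*log(t + 2)/5 - 37*log(t**2 + 1)/1560 - 27*atan(t)/260] = (20*t**4 - 16*t**3 + 9*t**2 - 4)/(12*t**5 + 6*t**4 - 78*t**3 - 102*t**2 - 90*t - 108), which equals f(t).
F(8) = -686*log(19/2)/351 - 27*atan(8)/260 - 37*log(65)/1560 + 253*log(5)/540 + 16*log(10)/5; F(6) = -686*log(15/2)/351 - 27*atan(6)/260 - 37*log(37)/1560 + 253*log(3)/540 + 16*log(8)/5.
Integral = F(8) - F(6) = -16*log(8)/5 - 686*log(19/2)/351 - 253*log(3)/540 - 27*atan(8)/260 - 37*log(65)/1560 + 37*log(37)/1560 + 27*atan(6)/260 + 253*log(5)/540 + 686*log(15/2)/351 + 16*log(10)/5.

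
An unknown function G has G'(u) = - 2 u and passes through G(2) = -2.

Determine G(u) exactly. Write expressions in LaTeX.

G(u) = 2 - u^{2}

Any candidate G(u) must reproduce the stated G'(u) exactly.
A general antiderivative is - u^{2} + C.
The condition gives C = -2 - (-4) = 2.
So G(u) = 2 - u^{2}.
Check: d/du[2 - u^{2}] = - 2 u = G'(u).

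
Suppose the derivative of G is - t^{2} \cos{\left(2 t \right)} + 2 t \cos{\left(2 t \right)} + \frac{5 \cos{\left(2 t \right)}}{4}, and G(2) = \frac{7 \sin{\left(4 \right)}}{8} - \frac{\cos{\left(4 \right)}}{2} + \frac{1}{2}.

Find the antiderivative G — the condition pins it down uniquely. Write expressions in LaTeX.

The integrand splits into summands that can be handled one at a time.
A general antiderivative is - \frac{t^{2} \sin{\left(2 t \right)}}{2} + t \sin{\left(2 t \right)} - \frac{t \cos{\left(2 t \right)}}{2} + \frac{7 \sin{\left(2 t \right)}}{8} + \frac{\cos{\left(2 t \right)}}{2} + C.
The condition gives C = \frac{7 \sin{\left(4 \right)}}{8} - \frac{\cos{\left(4 \right)}}{2} + \frac{1}{2} - (\frac{7 \sin{\left(4 \right)}}{8} - \frac{\cos{\left(4 \right)}}{2}) = \frac{1}{2}.
So G(t) = - \frac{t^{2} \sin{\left(2 t \right)}}{2} + t \sin{\left(2 t \right)} - \frac{t \cos{\left(2 t \right)}}{2} + \frac{7 \sin{\left(2 t \right)}}{8} + \frac{\cos{\left(2 t \right)}}{2} + \frac{1}{2}.
Check: d/dt[- \frac{t^{2} \sin{\left(2 t \right)}}{2} + t \sin{\left(2 t \right)} - \frac{t \cos{\left(2 t \right)}}{2} + \frac{7 \sin{\left(2 t \right)}}{8} + \frac{\cos{\left(2 t \right)}}{2} + \frac{1}{2}] = - t^{2} \cos{\left(2 t \right)} + 2 t \cos{\left(2 t \right)} + \frac{5 \cos{\left(2 t \right)}}{4} = G'(t).

G(t) = - \frac{t^{2} \sin{\left(2 t \right)}}{2} + t \sin{\left(2 t \right)} - \frac{t \cos{\left(2 t \right)}}{2} + \frac{7 \sin{\left(2 t \right)}}{8} + \frac{\cos{\left(2 t \right)}}{2} + \frac{1}{2}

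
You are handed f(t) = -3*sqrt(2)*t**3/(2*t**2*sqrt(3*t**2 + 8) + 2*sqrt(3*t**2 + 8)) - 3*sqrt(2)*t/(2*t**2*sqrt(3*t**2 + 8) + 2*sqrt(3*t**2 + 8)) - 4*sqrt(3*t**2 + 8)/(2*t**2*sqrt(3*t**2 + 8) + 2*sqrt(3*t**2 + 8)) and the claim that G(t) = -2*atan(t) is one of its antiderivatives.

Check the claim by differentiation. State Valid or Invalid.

d/dt[G] = -2/(t**2 + 1)
d/dt[G] - f(t) = 3*sqrt(2)*t/(2*sqrt(3*t**2 + 8)) != 0.

Invalid: d/dt[G] - f = 3*sqrt(2)*t/(2*sqrt(3*t**2 + 8)), which is not 0.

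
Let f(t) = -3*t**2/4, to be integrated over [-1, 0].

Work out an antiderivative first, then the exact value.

Whatever form F(t) takes, F'(t) = f(t) is non-negotiable.
F(t) = -t**3/4 is an antiderivative of f.
Check: d/dt[-t**3/4] = -3*t**2/4 = f(t).
F(0) = 0; F(-1) = 1/4.
Integral = F(0) - F(-1) = -1/4.

Antiderivative: F(t) = -t**3/4; value = -1/4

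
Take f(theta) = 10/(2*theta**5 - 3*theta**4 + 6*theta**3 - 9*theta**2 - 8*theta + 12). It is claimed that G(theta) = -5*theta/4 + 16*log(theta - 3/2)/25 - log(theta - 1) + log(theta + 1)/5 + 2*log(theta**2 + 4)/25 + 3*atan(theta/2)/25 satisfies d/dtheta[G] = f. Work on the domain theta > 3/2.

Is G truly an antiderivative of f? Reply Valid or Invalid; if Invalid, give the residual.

d/dtheta[G] = (-10*theta**5 + 15*theta**4 - 30*theta**3 + 45*theta**2 + 40*theta - 20)/(8*theta**5 - 12*theta**4 + 24*theta**3 - 36*theta**2 - 32*theta + 48)
d/dtheta[G] - f(theta) = -5/4 != 0.

Invalid: d/dtheta[G] - f = -5/4, which is not 0.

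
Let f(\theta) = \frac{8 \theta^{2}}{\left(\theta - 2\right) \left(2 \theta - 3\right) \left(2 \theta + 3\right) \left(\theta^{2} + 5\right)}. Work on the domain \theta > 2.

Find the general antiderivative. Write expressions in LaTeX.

The denominator factors as \left(\theta - 2\right) \left(2 \theta - 3\right) \left(2 \theta + 3\right) \left(\theta^{2} + 5\right); partial fractions split f into directly integrable pieces: - \frac{40 \left(\theta + 2\right)}{261 \left(\theta^{2} + 5\right)} + \frac{24}{203 \left(2 \theta + 3\right)} - \frac{24}{29 \left(2 \theta - 3\right)} + \frac{32}{63 \left(\theta - 2\right)}.
Check: d/d\theta[- \frac{4 \left(- 232 \log{\left(\theta - 2 \right)} + 189 \log{\left(\theta - \frac{3}{2} \right)} - 27 \log{\left(\theta + \frac{3}{2} \right)} + 35 \log{\left(\theta^{2} + 5 \right)} + 28 \sqrt{5} \operatorname{atan}{\left(\frac{\sqrt{5} \theta}{5} \right)}\right)}{1827}] = \frac{8 \theta^{2}}{4 \theta^{5} - 8 \theta^{4} + 11 \theta^{3} - 22 \theta^{2} - 45 \theta + 90}, which equals f(\theta).

F(\theta) = - \frac{4 \left(- 232 \log{\left(\theta - 2 \right)} + 189 \log{\left(\theta - \frac{3}{2} \right)} - 27 \log{\left(\theta + \frac{3}{2} \right)} + 35 \log{\left(\theta^{2} + 5 \right)} + 28 \sqrt{5} \operatorname{atan}{\left(\frac{\sqrt{5} \theta}{5} \right)}\right)}{1827} + C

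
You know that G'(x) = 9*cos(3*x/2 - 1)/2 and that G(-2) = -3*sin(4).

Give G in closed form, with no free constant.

G(x) = 3*sin(3*x/2 - 1)

A first test for any G(x): its x-derivative must equal the given G'(x).
A general antiderivative is 3*sin(3*x/2 - 1) + C.
The condition gives C = -3*sin(4) - (-3*sin(4)) = 0.
So G(x) = 3*sin(3*x/2 - 1).
Check: d/dx[3*sin(3*x/2 - 1)] = 9*cos(3*x/2 - 1)/2 = G'(x).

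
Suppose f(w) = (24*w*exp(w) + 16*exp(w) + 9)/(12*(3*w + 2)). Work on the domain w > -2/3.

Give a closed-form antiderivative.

Since d/dw undoes antidifferentiation here, F'(w) = f(w) is required of F(w).
Check: d/dw[(8*exp(w) + 3*log(3*w/2 + 1))/12] = (24*w*exp(w) + 16*exp(w) + 9)/(36*w + 24), which equals f(w).

An antiderivative is F(w) = (8*exp(w) + 3*log(3*w/2 + 1))/12.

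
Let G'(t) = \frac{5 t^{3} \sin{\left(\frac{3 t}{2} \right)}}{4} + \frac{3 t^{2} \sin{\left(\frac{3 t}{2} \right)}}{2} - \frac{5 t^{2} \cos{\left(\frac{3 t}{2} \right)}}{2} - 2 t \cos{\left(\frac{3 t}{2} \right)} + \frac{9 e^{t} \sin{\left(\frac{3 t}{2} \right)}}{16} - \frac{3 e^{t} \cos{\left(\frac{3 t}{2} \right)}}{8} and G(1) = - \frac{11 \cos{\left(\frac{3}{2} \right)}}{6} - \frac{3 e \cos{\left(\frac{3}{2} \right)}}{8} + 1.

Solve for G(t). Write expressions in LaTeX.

Recognize the product-rule pattern: G'(t) = u'v + uv' with u = - \frac{5 t^{3}}{6} - t^{2} - \frac{3 e^{t}}{8}, v = \cos{\left(\frac{3 t}{2} \right)}, so integration by parts undoes it.
A general antiderivative is - \frac{\left(\frac{5 t^{3}}{3} + 2 t^{2} + \frac{3 e^{t}}{4}\right) \cos{\left(\frac{3 t}{2} \right)}}{2} + C.
The condition gives C = - \frac{11 \cos{\left(\frac{3}{2} \right)}}{6} - \frac{3 e \cos{\left(\frac{3}{2} \right)}}{8} + 1 - (- \frac{11 \cos{\left(\frac{3}{2} \right)}}{6} - \frac{3 e \cos{\left(\frac{3}{2} \right)}}{8}) = 1.
So G(t) = - \frac{5 t^{3} \cos{\left(\frac{3 t}{2} \right)}}{6} - t^{2} \cos{\left(\frac{3 t}{2} \right)} - \frac{3 e^{t} \cos{\left(\frac{3 t}{2} \right)}}{8} + 1.
Check: d/dt[- \frac{5 t^{3} \cos{\left(\frac{3 t}{2} \right)}}{6} - t^{2} \cos{\left(\frac{3 t}{2} \right)} - \frac{3 e^{t} \cos{\left(\frac{3 t}{2} \right)}}{8} + 1] = \frac{5 t^{3} \sin{\left(\frac{3 t}{2} \right)}}{4} + \frac{3 t^{2} \sin{\left(\frac{3 t}{2} \right)}}{2} - \frac{5 t^{2} \cos{\left(\frac{3 t}{2} \right)}}{2} - 2 t \cos{\left(\frac{3 t}{2} \right)} + \frac{9 e^{t} \sin{\left(\frac{3 t}{2} \right)}}{16} - \frac{3 e^{t} \cos{\left(\frac{3 t}{2} \right)}}{8} = G'(t).

G(t) = - \frac{5 t^{3} \cos{\left(\frac{3 t}{2} \right)}}{6} - t^{2} \cos{\left(\frac{3 t}{2} \right)} - \frac{3 e^{t} \cos{\left(\frac{3 t}{2} \right)}}{8} + 1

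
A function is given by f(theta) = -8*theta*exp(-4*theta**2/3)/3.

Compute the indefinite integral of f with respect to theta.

f matches the chain-rule pattern g'(h)*h' with inner function h(theta) = -4*theta**2/3; substituting u = h(theta) collapses the integral.
Check: d/dtheta[exp(-4*theta**2/3)] = -8*theta*exp(-4*theta**2/3)/3 = f(theta).

F(theta) = exp(-4*theta**2/3) + C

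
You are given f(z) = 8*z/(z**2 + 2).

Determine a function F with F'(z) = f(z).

The substitution u = z**2 + 2 works: f is exactly (dF/du)*(du/dz) for that inner function.
Check: d/dz[4*log(z**2 + 2)] = 8*z/(z**2 + 2) = f(z).

An antiderivative is F(z) = 4*log(z**2 + 2).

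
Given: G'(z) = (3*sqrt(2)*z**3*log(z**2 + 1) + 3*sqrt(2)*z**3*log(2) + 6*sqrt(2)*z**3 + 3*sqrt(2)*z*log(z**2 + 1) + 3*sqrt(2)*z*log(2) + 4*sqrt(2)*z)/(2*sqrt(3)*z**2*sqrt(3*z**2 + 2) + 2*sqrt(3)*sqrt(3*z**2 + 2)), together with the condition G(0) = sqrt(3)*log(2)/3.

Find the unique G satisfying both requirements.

G(z) = sqrt(3)*(sqrt(2)*sqrt(3*z**2 + 2)*log(z**2 + 1) + sqrt(2)*sqrt(3*z**2 + 2)*log(2))/6

Recognize the product-rule pattern: G'(z) = u'v + uv' with u = sqrt(2*z**2 + 4/3)/2, v = log(2*z**2 + 2), so integration by parts undoes it.
A general antiderivative is sqrt(2*z**2 + 4/3)*log(2*z**2 + 2)/2 + C.
The condition gives C = sqrt(3)*log(2)/3 - (sqrt(3)*log(2)/3) = 0.
So G(z) = sqrt(3)*(sqrt(2)*sqrt(3*z**2 + 2)*log(z**2 + 1) + sqrt(2)*sqrt(3*z**2 + 2)*log(2))/6.
Check: d/dz[sqrt(3)*(sqrt(2)*sqrt(3*z**2 + 2)*log(z**2 + 1) + sqrt(2)*sqrt(3*z**2 + 2)*log(2))/6] = (3*sqrt(6)*z**3*log(z**2 + 1) + 3*sqrt(6)*z**3*log(2) + 6*sqrt(6)*z**3 + 3*sqrt(6)*z*log(z**2 + 1) + 3*sqrt(6)*z*log(2) + 4*sqrt(6)*z)/(6*z**2*sqrt(3*z**2 + 2) + 6*sqrt(3*z**2 + 2)), which equals G'(z).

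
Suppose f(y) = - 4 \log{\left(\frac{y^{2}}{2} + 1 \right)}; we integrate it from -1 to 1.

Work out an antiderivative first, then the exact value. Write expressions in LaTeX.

Check any antiderivative F(y) by computing F'(y) and comparing it with f(y).
F(y) = - 4 \left(y \log{\left(\frac{y^{2}}{2} + 1 \right)} - 2 y + 2 \sqrt{2} \operatorname{atan}{\left(\frac{\sqrt{2} y}{2} \right)}\right) is an antiderivative of f.
Check: d/dy[- 4 \left(y \log{\left(\frac{y^{2}}{2} + 1 \right)} - 2 y + 2 \sqrt{2} \operatorname{atan}{\left(\frac{\sqrt{2} y}{2} \right)}\right)] = - 4 \log{\left(\frac{y^{2}}{2} + 1 \right)} = f(y).
F(1) = - 8 \sqrt{2} \operatorname{atan}{\left(\frac{\sqrt{2}}{2} \right)} - 4 \log{\left(\frac{3}{2} \right)} + 8; F(-1) = -8 + 4 \log{\left(\frac{3}{2} \right)} + 8 \sqrt{2} \operatorname{atan}{\left(\frac{\sqrt{2}}{2} \right)}.
Integral = F(1) - F(-1) = - 16 \sqrt{2} \operatorname{atan}{\left(\frac{\sqrt{2}}{2} \right)} - 8 \log{\left(\frac{3}{2} \right)} + 16.

Antiderivative: F(y) = - 4 \left(y \log{\left(\frac{y^{2}}{2} + 1 \right)} - 2 y + 2 \sqrt{2} \operatorname{atan}{\left(\frac{\sqrt{2} y}{2} \right)}\right); value = - 16 \sqrt{2} \operatorname{atan}{\left(\frac{\sqrt{2}}{2} \right)} - 8 \log{\left(\frac{3}{2} \right)} + 16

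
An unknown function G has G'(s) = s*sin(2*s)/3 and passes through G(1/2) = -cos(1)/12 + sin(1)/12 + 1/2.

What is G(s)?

Check a candidate G(s) by differentiating: d/ds[G] must match the given G'(s).
A general antiderivative is -s*cos(2*s)/6 + sin(2*s)/12 + C.
The condition gives C = -cos(1)/12 + sin(1)/12 + 1/2 - (-cos(1)/12 + sin(1)/12) = 1/2.
So G(s) = -s*cos(2*s)/6 + sin(2*s)/12 + 1/2.
Check: d/ds[-s*cos(2*s)/6 + sin(2*s)/12 + 1/2] = s*sin(2*s)/3 = G'(s).

G(s) = -s*cos(2*s)/6 + sin(2*s)/12 + 1/2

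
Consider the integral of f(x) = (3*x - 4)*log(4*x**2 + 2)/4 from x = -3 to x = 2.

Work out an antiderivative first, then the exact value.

Antiderivative: F(x) = -3*x**2/8 + 2*x + (3*x**2/8 - x)*log(4*x**2 + 2) + 3*log(x**2 + 1/2)/16 - sqrt(2)*atan(sqrt(2)*x); value = -51*log(38)/8 - sqrt(2)*atan(3*sqrt(2)) - sqrt(2)*atan(2*sqrt(2)) - log(18)/2 - 3*log(19/2)/16 + 3*log(9/2)/16 + 95/8

Recover f(x) by differentiating a candidate F(x); any mismatch rules it out.
F(x) = -3*x**2/8 + 2*x + (3*x**2/8 - x)*log(4*x**2 + 2) + 3*log(x**2 + 1/2)/16 - sqrt(2)*atan(sqrt(2)*x) is an antiderivative of f.
Check: d/dx[-3*x**2/8 + 2*x + (3*x**2/8 - x)*log(4*x**2 + 2) + 3*log(x**2 + 1/2)/16 - sqrt(2)*atan(sqrt(2)*x)] = 3*x*log(2*x**2 + 1)/4 + 3*x*log(2)/4 - log(2*x**2 + 1) - log(2), which equals f(x).
F(2) = -sqrt(2)*atan(2*sqrt(2)) - log(18)/2 + 3*log(9/2)/16 + 5/2; F(-3) = -75/8 + 3*log(19/2)/16 + sqrt(2)*atan(3*sqrt(2)) + 51*log(38)/8.
Integral = F(2) - F(-3) = -51*log(38)/8 - sqrt(2)*atan(3*sqrt(2)) - sqrt(2)*atan(2*sqrt(2)) - log(18)/2 - 3*log(19/2)/16 + 3*log(9/2)/16 + 95/8.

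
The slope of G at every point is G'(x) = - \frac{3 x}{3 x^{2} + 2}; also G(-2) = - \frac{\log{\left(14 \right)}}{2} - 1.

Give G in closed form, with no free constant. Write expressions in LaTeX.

G'(x) matches the chain-rule pattern g'(h)*h' with inner function h(x) = 3 x^{2} + 2; substituting u = h(x) collapses the integral.
A general antiderivative is - \frac{\log{\left(3 x^{2} + 2 \right)}}{2} + C.
The condition gives C = - \frac{\log{\left(14 \right)}}{2} - 1 - (- \frac{\log{\left(14 \right)}}{2}) = -1.
So G(x) = - \frac{\log{\left(3 x^{2} + 2 \right)}}{2} - 1.
Check: d/dx[- \frac{\log{\left(3 x^{2} + 2 \right)}}{2} - 1] = - \frac{3 x}{3 x^{2} + 2} = G'(x).

G(x) = - \frac{\log{\left(3 x^{2} + 2 \right)}}{2} - 1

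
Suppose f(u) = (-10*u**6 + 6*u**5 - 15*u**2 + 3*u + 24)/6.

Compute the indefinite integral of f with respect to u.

F(u) = -u*(20*u**6 - 14*u**5 + 70*u**2 - 21*u - 336)/84 + C

For F(u) to be correct the identity F'(u) - f(u) = 0 must hold.
Check: d/du[-u*(20*u**6 - 14*u**5 + 70*u**2 - 21*u - 336)/84] = -5*u**6/3 + u**5 - 5*u**2/2 + u/2 + 4, which equals f(u).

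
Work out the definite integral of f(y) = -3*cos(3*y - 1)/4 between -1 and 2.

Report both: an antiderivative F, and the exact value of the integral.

Antiderivative: F(y) = -sin(3*y - 1)/4; value = -sin(4)/4 - sin(5)/4

An antiderivative F(y) passes only if d/dy[F] lands on f(y) exactly.
F(y) = -sin(3*y - 1)/4 is an antiderivative of f.
Check: d/dy[-sin(3*y - 1)/4] = -3*cos(3*y - 1)/4 = f(y).
F(2) = -sin(5)/4; F(-1) = sin(4)/4.
Integral = F(2) - F(-1) = -sin(4)/4 - sin(5)/4.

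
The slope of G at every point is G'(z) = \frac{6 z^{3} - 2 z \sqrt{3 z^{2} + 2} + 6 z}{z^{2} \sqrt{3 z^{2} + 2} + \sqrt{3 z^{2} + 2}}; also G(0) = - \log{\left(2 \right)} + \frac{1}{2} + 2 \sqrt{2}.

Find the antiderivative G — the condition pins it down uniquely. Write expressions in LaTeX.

Recover the given G'(z) by differentiating a candidate G(z); any mismatch rules it out.
A general antiderivative is 2 \sqrt{3 z^{2} + 2} - \log{\left(2 z^{2} + 2 \right)} + C.
The condition gives C = - \log{\left(2 \right)} + \frac{1}{2} + 2 \sqrt{2} - (- \log{\left(2 \right)} + 2 \sqrt{2}) = \frac{1}{2}.
So G(z) = \frac{4 \sqrt{3 z^{2} + 2} - 2 \log{\left(2 z^{2} + 2 \right)} + 1}{2}.
Check: d/dz[\frac{4 \sqrt{3 z^{2} + 2} - 2 \log{\left(2 z^{2} + 2 \right)} + 1}{2}] = \frac{6 z^{3} - 2 z \sqrt{3 z^{2} + 2} + 6 z}{z^{2} \sqrt{3 z^{2} + 2} + \sqrt{3 z^{2} + 2}} = G'(z).

G(z) = \frac{4 \sqrt{3 z^{2} + 2} - 2 \log{\left(2 z^{2} + 2 \right)} + 1}{2}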